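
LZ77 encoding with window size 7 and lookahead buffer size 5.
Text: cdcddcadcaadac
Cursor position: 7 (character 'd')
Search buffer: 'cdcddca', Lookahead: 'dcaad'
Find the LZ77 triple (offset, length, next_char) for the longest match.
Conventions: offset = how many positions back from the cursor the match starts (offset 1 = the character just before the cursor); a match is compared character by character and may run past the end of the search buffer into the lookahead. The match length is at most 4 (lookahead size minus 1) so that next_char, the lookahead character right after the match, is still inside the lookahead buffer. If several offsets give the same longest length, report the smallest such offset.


Try each offset into the search buffer:
  offset=1 (pos 6, char 'a'): match length 0
  offset=2 (pos 5, char 'c'): match length 0
  offset=3 (pos 4, char 'd'): match length 3
  offset=4 (pos 3, char 'd'): match length 1
  offset=5 (pos 2, char 'c'): match length 0
  offset=6 (pos 1, char 'd'): match length 2
  offset=7 (pos 0, char 'c'): match length 0
Longest match has length 3 at offset 3.
next_char = character at position 7 + 3 = 10 -> 'a'

Best match: offset=3, length=3 (matching 'dca' starting at position 4)
LZ77 triple: (3, 3, 'a')


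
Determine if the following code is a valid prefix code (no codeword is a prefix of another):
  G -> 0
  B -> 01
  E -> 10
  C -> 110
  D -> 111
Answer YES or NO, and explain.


Checking each pair (does one codeword prefix another?):
  G='0' vs B='01': prefix -- VIOLATION

NO -- this is NOT a valid prefix code. G (0) is a prefix of B (01).


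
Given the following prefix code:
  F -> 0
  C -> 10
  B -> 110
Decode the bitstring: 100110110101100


Decoding step by step:
Bits 10 -> C
Bits 0 -> F
Bits 110 -> B
Bits 110 -> B
Bits 10 -> C
Bits 110 -> B
Bits 0 -> F


Decoded message: CFBBCBF


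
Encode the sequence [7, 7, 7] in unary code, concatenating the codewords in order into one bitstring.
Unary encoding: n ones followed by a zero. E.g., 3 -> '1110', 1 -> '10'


Encode each number as n ones followed by a terminating 0:
  7 -> 11111110 (8 bits)
  7 -> 11111110 (8 bits)
  7 -> 11111110 (8 bits)
Total length = 8 + 8 + 8 = 24 bits.

Unary([7, 7, 7]) = 111111101111111011111110 (24 bits)


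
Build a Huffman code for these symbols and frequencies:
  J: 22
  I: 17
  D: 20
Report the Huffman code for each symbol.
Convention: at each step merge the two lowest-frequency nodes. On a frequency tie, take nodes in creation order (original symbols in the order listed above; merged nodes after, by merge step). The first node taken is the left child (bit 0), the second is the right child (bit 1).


Huffman tree construction:
Step 1: Merge I(17) + D(20) = 37
Step 2: Merge J(22) + (I+D)(37) = 59
Read each symbol's code off the tree from the root (left child = 0, right child = 1).

Codes:
  J: 0 (length 1)
  I: 10 (length 2)
  D: 11 (length 2)
Average code length: 96/59 = 1.6271 bits/symbol


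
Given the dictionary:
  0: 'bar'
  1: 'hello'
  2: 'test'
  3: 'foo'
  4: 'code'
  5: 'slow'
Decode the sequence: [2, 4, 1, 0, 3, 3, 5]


Look up each index in the dictionary:
  2 -> 'test'
  4 -> 'code'
  1 -> 'hello'
  0 -> 'bar'
  3 -> 'foo'
  3 -> 'foo'
  5 -> 'slow'

Decoded: "test code hello bar foo foo slow"


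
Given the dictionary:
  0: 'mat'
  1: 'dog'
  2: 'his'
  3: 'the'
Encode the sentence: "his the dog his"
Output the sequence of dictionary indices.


Look up each word in the dictionary:
  'his' -> 2
  'the' -> 3
  'dog' -> 1
  'his' -> 2

Encoded: [2, 3, 1, 2]


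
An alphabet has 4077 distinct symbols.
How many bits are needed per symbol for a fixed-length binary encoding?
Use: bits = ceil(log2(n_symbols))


log2(4077) = 11.9933
Bracket: 2^11 = 2048 < 4077 <= 2^12 = 4096
So ceil(log2(4077)) = 12

bits = ceil(log2(4077)) = ceil(11.9933) = 12 bits


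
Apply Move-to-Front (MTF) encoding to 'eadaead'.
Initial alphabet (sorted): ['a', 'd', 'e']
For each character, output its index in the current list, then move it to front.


MTF encoding:
'e': index 2 in ['a', 'd', 'e'] -> ['e', 'a', 'd']
'a': index 1 in ['e', 'a', 'd'] -> ['a', 'e', 'd']
'd': index 2 in ['a', 'e', 'd'] -> ['d', 'a', 'e']
'a': index 1 in ['d', 'a', 'e'] -> ['a', 'd', 'e']
'e': index 2 in ['a', 'd', 'e'] -> ['e', 'a', 'd']
'a': index 1 in ['e', 'a', 'd'] -> ['a', 'e', 'd']
'd': index 2 in ['a', 'e', 'd'] -> ['d', 'a', 'e']


Output: [2, 1, 2, 1, 2, 1, 2]


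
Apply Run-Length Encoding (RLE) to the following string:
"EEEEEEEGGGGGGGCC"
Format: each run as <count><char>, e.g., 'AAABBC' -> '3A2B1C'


Scanning runs left to right:
  i=0: run of 'E' x 7 -> '7E'
  i=7: run of 'G' x 7 -> '7G'
  i=14: run of 'C' x 2 -> '2C'

RLE = 7E7G2C


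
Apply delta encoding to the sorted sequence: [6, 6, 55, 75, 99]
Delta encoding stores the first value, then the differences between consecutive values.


First value: 6
Deltas:
  6 - 6 = 0
  55 - 6 = 49
  75 - 55 = 20
  99 - 75 = 24


Delta encoded: [6, 0, 49, 20, 24]


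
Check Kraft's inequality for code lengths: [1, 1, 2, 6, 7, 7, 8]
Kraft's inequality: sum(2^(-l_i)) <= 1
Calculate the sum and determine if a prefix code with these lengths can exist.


Sum = 2^(-1) + 2^(-1) + 2^(-2) + 2^(-6) + 2^(-7) + 2^(-7) + 2^(-8)
    = 0.5 + 0.5 + 0.25 + 0.015625 + 0.0078125 + 0.0078125 + 0.00390625
    = 329/256 = 1.28515625
Since 1.28515625 > 1, Kraft's inequality is NOT satisfied.
A prefix code with these lengths CANNOT exist.

Kraft sum = 1.28515625. Not satisfied.


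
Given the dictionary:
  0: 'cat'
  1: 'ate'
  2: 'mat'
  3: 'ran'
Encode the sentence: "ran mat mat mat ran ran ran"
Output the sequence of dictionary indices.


Look up each word in the dictionary:
  'ran' -> 3
  'mat' -> 2
  'mat' -> 2
  'mat' -> 2
  'ran' -> 3
  'ran' -> 3
  'ran' -> 3

Encoded: [3, 2, 2, 2, 3, 3, 3]


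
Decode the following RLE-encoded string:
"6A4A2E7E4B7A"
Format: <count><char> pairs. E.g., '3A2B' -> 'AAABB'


Expanding each <count><char> pair:
  6A -> 'AAAAAA'
  4A -> 'AAAA'
  2E -> 'EE'
  7E -> 'EEEEEEE'
  4B -> 'BBBB'
  7A -> 'AAAAAAA'

Decoded = AAAAAAAAAAEEEEEEEEEBBBBAAAAAAA


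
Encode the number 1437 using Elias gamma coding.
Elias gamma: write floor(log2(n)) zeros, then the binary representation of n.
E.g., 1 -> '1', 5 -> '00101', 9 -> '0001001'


num_bits = floor(log2(1437)) + 1 = 11
leading_zeros = num_bits - 1 = 10
binary(1437) = 10110011101

Elias gamma(1437) = '0000000000' + '10110011101' = 000000000010110011101 (21 bits)


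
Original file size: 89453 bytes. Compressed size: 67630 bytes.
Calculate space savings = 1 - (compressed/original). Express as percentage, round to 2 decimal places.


ratio = compressed/original = 67630/89453 = 0.756039
savings = 1 - ratio = 1 - 0.756039 = 0.243961
as a percentage: 0.243961 * 100 = 24.4%

Space savings = 1 - 67630/89453 = 24.4%


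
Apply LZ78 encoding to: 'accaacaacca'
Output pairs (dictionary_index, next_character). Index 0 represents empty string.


LZ78 encoding steps:
Dictionary: {0: ''}
Step 1: w='' (idx 0), next='a' -> output (0, 'a'), add 'a' as idx 1
Step 2: w='' (idx 0), next='c' -> output (0, 'c'), add 'c' as idx 2
Step 3: w='c' (idx 2), next='a' -> output (2, 'a'), add 'ca' as idx 3
Step 4: w='a' (idx 1), next='c' -> output (1, 'c'), add 'ac' as idx 4
Step 5: w='a' (idx 1), next='a' -> output (1, 'a'), add 'aa' as idx 5
Step 6: w='c' (idx 2), next='c' -> output (2, 'c'), add 'cc' as idx 6
Step 7: w='a' (idx 1), end of input -> output (1, '')


Encoded: [(0, 'a'), (0, 'c'), (2, 'a'), (1, 'c'), (1, 'a'), (2, 'c'), (1, '')]


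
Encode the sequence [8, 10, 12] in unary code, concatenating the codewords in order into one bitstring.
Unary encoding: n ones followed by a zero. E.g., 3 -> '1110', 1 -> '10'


Encode each number as n ones followed by a terminating 0:
  8 -> 111111110 (9 bits)
  10 -> 11111111110 (11 bits)
  12 -> 1111111111110 (13 bits)
Total length = 9 + 11 + 13 = 33 bits.

Unary([8, 10, 12]) = 111111110111111111101111111111110 (33 bits)


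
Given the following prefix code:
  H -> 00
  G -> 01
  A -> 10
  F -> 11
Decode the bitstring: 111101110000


Decoding step by step:
Bits 11 -> F
Bits 11 -> F
Bits 01 -> G
Bits 11 -> F
Bits 00 -> H
Bits 00 -> H


Decoded message: FFGFHH


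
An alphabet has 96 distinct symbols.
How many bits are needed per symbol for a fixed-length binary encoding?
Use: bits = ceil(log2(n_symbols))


log2(96) = 6.585
Bracket: 2^6 = 64 < 96 <= 2^7 = 128
So ceil(log2(96)) = 7

bits = ceil(log2(96)) = ceil(6.585) = 7 bits


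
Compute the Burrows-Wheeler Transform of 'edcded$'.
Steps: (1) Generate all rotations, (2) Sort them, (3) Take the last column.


Rotations (sorted):
  0: $edcded -> last char: d
  1: cded$ed -> last char: d
  2: d$edcde -> last char: e
  3: dcded$e -> last char: e
  4: ded$edc -> last char: c
  5: ed$edcd -> last char: d
  6: edcded$ -> last char: $


BWT = ddeecd$


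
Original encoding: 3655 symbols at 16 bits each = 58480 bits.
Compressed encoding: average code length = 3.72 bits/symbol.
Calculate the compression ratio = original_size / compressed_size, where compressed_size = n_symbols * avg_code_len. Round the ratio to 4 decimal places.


original_size = n_symbols * orig_bits = 3655 * 16 = 58480 bits
compressed_size = n_symbols * avg_code_len = 3655 * 3.72 = 13596.6 bits
ratio = original_size / compressed_size = 58480 / 13596.6 = 4.3011

Compression ratio = 4.3011


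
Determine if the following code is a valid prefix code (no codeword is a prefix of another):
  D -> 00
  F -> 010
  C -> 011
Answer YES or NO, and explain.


Checking each pair (does one codeword prefix another?):
  D='00' vs F='010': no prefix
  D='00' vs C='011': no prefix
  F='010' vs D='00': no prefix
  F='010' vs C='011': no prefix
  C='011' vs D='00': no prefix
  C='011' vs F='010': no prefix
No violation found over all pairs.

YES -- this is a valid prefix code. No codeword is a prefix of any other codeword.


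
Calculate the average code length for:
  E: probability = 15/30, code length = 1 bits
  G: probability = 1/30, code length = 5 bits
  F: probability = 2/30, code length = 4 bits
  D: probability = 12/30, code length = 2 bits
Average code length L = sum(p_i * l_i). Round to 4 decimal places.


Weighted contributions p_i * l_i:
  E: (15/30) * 1 = 15/30
  G: (1/30) * 5 = 5/30
  F: (2/30) * 4 = 8/30
  D: (12/30) * 2 = 24/30
Sum = (15 + 5 + 8 + 24)/30 = 52/30

L = 52/30 = 1.7333 bits/symbol


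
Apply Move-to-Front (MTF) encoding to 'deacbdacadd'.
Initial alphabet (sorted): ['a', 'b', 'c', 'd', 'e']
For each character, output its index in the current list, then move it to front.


MTF encoding:
'd': index 3 in ['a', 'b', 'c', 'd', 'e'] -> ['d', 'a', 'b', 'c', 'e']
'e': index 4 in ['d', 'a', 'b', 'c', 'e'] -> ['e', 'd', 'a', 'b', 'c']
'a': index 2 in ['e', 'd', 'a', 'b', 'c'] -> ['a', 'e', 'd', 'b', 'c']
'c': index 4 in ['a', 'e', 'd', 'b', 'c'] -> ['c', 'a', 'e', 'd', 'b']
'b': index 4 in ['c', 'a', 'e', 'd', 'b'] -> ['b', 'c', 'a', 'e', 'd']
'd': index 4 in ['b', 'c', 'a', 'e', 'd'] -> ['d', 'b', 'c', 'a', 'e']
'a': index 3 in ['d', 'b', 'c', 'a', 'e'] -> ['a', 'd', 'b', 'c', 'e']
'c': index 3 in ['a', 'd', 'b', 'c', 'e'] -> ['c', 'a', 'd', 'b', 'e']
'a': index 1 in ['c', 'a', 'd', 'b', 'e'] -> ['a', 'c', 'd', 'b', 'e']
'd': index 2 in ['a', 'c', 'd', 'b', 'e'] -> ['d', 'a', 'c', 'b', 'e']
'd': index 0 in ['d', 'a', 'c', 'b', 'e'] -> ['d', 'a', 'c', 'b', 'e']


Output: [3, 4, 2, 4, 4, 4, 3, 3, 1, 2, 0]


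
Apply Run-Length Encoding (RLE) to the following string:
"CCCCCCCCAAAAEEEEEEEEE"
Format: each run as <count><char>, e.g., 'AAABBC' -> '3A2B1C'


Scanning runs left to right:
  i=0: run of 'C' x 8 -> '8C'
  i=8: run of 'A' x 4 -> '4A'
  i=12: run of 'E' x 9 -> '9E'

RLE = 8C4A9E


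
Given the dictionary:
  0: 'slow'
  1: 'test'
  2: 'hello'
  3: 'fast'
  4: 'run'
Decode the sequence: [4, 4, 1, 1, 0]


Look up each index in the dictionary:
  4 -> 'run'
  4 -> 'run'
  1 -> 'test'
  1 -> 'test'
  0 -> 'slow'

Decoded: "run run test test slow"


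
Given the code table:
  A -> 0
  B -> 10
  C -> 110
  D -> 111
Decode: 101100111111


Decoding:
10 -> B
110 -> C
0 -> A
111 -> D
111 -> D


Result: BCADD


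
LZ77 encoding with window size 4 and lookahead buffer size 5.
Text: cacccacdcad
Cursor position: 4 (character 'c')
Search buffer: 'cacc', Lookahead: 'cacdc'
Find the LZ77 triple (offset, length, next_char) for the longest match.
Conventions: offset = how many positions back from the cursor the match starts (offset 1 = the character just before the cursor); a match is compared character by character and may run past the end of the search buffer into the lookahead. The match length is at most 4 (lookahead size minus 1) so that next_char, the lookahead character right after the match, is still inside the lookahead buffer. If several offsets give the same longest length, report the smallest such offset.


Try each offset into the search buffer:
  offset=1 (pos 3, char 'c'): match length 1
  offset=2 (pos 2, char 'c'): match length 1
  offset=3 (pos 1, char 'a'): match length 0
  offset=4 (pos 0, char 'c'): match length 3
Longest match has length 3 at offset 4.
next_char = character at position 4 + 3 = 7 -> 'd'

Best match: offset=4, length=3 (matching 'cac' starting at position 0)
LZ77 triple: (4, 3, 'd')


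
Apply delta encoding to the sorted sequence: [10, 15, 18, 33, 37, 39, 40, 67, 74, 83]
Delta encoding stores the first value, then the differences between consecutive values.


First value: 10
Deltas:
  15 - 10 = 5
  18 - 15 = 3
  33 - 18 = 15
  37 - 33 = 4
  39 - 37 = 2
  40 - 39 = 1
  67 - 40 = 27
  74 - 67 = 7
  83 - 74 = 9


Delta encoded: [10, 5, 3, 15, 4, 2, 1, 27, 7, 9]


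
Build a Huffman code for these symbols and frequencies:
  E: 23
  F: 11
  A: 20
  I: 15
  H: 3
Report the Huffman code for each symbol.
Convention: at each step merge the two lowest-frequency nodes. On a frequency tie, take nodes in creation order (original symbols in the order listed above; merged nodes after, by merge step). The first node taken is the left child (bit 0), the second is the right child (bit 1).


Huffman tree construction:
Step 1: Merge H(3) + F(11) = 14
Step 2: Merge (H+F)(14) + I(15) = 29
Step 3: Merge A(20) + E(23) = 43
Step 4: Merge ((H+F)+I)(29) + (A+E)(43) = 72
Read each symbol's code off the tree from the root (left child = 0, right child = 1).

Codes:
  E: 11 (length 2)
  F: 001 (length 3)
  A: 10 (length 2)
  I: 01 (length 2)
  H: 000 (length 3)
Average code length: 158/72 = 2.1944 bits/symbol


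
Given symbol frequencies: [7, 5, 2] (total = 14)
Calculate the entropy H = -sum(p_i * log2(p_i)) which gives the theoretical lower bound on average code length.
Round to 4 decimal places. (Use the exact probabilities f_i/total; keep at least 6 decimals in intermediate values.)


Per-symbol terms -p_i * log2(p_i) with p_i = f_i/14:
  p = 7/14 = 0.500000: log2(p) = -1.000000, -p*log2(p) = 0.500000
  p = 5/14 = 0.357143: log2(p) = -1.485427, -p*log2(p) = 0.530510
  p = 2/14 = 0.142857: log2(p) = -2.807355, -p*log2(p) = 0.401051
H = 0.500000 + 0.530510 + 0.401051 = 1.431561

H = 1.4316 bits/symbol


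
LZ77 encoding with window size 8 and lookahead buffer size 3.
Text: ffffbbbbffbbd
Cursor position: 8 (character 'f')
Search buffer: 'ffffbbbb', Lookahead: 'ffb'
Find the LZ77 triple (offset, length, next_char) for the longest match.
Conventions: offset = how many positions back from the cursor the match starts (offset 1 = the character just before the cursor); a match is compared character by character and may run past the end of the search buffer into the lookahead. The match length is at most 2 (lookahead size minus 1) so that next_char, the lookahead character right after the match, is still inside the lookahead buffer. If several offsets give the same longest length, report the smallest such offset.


Try each offset into the search buffer:
  offset=1 (pos 7, char 'b'): match length 0
  offset=2 (pos 6, char 'b'): match length 0
  offset=3 (pos 5, char 'b'): match length 0
  offset=4 (pos 4, char 'b'): match length 0
  offset=5 (pos 3, char 'f'): match length 1
  offset=6 (pos 2, char 'f'): match length 2
  offset=7 (pos 1, char 'f'): match length 2
  offset=8 (pos 0, char 'f'): match length 2
Longest match has length 2, found at offsets 6, 7, 8; take the smallest, offset 6.
next_char = character at position 8 + 2 = 10 -> 'b'

Best match: offset=6, length=2 (matching 'ff' starting at position 2)
LZ77 triple: (6, 2, 'b')


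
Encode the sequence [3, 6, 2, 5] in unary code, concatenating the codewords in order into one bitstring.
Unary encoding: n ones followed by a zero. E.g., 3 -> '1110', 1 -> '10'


Encode each number as n ones followed by a terminating 0:
  3 -> 1110 (4 bits)
  6 -> 1111110 (7 bits)
  2 -> 110 (3 bits)
  5 -> 111110 (6 bits)
Total length = 4 + 7 + 3 + 6 = 20 bits.

Unary([3, 6, 2, 5]) = 11101111110110111110 (20 bits)


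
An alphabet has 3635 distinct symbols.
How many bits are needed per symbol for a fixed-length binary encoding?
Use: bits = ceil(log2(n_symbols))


log2(3635) = 11.8277
Bracket: 2^11 = 2048 < 3635 <= 2^12 = 4096
So ceil(log2(3635)) = 12

bits = ceil(log2(3635)) = ceil(11.8277) = 12 bits


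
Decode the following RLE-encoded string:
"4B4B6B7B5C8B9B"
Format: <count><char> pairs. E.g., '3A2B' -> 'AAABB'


Expanding each <count><char> pair:
  4B -> 'BBBB'
  4B -> 'BBBB'
  6B -> 'BBBBBB'
  7B -> 'BBBBBBB'
  5C -> 'CCCCC'
  8B -> 'BBBBBBBB'
  9B -> 'BBBBBBBBB'

Decoded = BBBBBBBBBBBBBBBBBBBBBCCCCCBBBBBBBBBBBBBBBBB


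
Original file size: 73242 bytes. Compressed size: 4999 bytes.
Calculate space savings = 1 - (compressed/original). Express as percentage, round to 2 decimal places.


ratio = compressed/original = 4999/73242 = 0.068253
savings = 1 - ratio = 1 - 0.068253 = 0.931747
as a percentage: 0.931747 * 100 = 93.17%

Space savings = 1 - 4999/73242 = 93.17%


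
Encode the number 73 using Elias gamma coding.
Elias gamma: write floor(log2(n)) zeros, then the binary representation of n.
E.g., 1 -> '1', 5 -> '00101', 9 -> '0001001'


num_bits = floor(log2(73)) + 1 = 7
leading_zeros = num_bits - 1 = 6
binary(73) = 1001001

Elias gamma(73) = '000000' + '1001001' = 0000001001001 (13 bits)


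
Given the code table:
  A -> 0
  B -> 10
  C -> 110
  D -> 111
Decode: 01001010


Decoding:
0 -> A
10 -> B
0 -> A
10 -> B
10 -> B


Result: ABABB


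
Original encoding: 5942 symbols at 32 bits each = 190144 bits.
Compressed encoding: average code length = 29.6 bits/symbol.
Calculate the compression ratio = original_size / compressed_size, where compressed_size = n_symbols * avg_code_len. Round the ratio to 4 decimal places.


original_size = n_symbols * orig_bits = 5942 * 32 = 190144 bits
compressed_size = n_symbols * avg_code_len = 5942 * 29.6 = 175883.2 bits
ratio = original_size / compressed_size = 190144 / 175883.2 = 1.0811

Compression ratio = 1.0811


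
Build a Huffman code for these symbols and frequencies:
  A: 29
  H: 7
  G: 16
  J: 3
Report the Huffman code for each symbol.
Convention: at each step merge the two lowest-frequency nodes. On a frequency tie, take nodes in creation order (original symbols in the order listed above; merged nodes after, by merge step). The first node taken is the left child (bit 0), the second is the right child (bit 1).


Huffman tree construction:
Step 1: Merge J(3) + H(7) = 10
Step 2: Merge (J+H)(10) + G(16) = 26
Step 3: Merge ((J+H)+G)(26) + A(29) = 55
Read each symbol's code off the tree from the root (left child = 0, right child = 1).

Codes:
  A: 1 (length 1)
  H: 001 (length 3)
  G: 01 (length 2)
  J: 000 (length 3)
Average code length: 91/55 = 1.6545 bits/symbol


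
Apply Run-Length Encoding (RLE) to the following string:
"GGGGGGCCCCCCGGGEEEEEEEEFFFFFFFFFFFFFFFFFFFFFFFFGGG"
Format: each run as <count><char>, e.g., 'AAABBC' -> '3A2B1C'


Scanning runs left to right:
  i=0: run of 'G' x 6 -> '6G'
  i=6: run of 'C' x 6 -> '6C'
  i=12: run of 'G' x 3 -> '3G'
  i=15: run of 'E' x 8 -> '8E'
  i=23: run of 'F' x 24 -> '24F'
  i=47: run of 'G' x 3 -> '3G'

RLE = 6G6C3G8E24F3G


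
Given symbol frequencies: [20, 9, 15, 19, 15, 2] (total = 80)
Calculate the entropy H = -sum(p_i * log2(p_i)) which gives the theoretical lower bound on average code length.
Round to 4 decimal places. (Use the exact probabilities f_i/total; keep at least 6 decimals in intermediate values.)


Per-symbol terms -p_i * log2(p_i) with p_i = f_i/80:
  p = 20/80 = 0.250000: log2(p) = -2.000000, -p*log2(p) = 0.500000
  p = 9/80 = 0.112500: log2(p) = -3.152003, -p*log2(p) = 0.354600
  p = 15/80 = 0.187500: log2(p) = -2.415037, -p*log2(p) = 0.452820
  p = 19/80 = 0.237500: log2(p) = -2.074001, -p*log2(p) = 0.492575
  p = 15/80 = 0.187500: log2(p) = -2.415037, -p*log2(p) = 0.452820
  p = 2/80 = 0.025000: log2(p) = -5.321928, -p*log2(p) = 0.133048
H = 0.500000 + 0.354600 + 0.452820 + 0.492575 + 0.452820 + 0.133048 = 2.385863

H = 2.3859 bits/symbol


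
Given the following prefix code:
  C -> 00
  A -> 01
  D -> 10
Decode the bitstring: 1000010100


Decoding step by step:
Bits 10 -> D
Bits 00 -> C
Bits 01 -> A
Bits 01 -> A
Bits 00 -> C


Decoded message: DCAAC


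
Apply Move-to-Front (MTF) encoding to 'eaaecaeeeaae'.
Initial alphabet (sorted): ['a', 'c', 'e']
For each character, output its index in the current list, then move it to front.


MTF encoding:
'e': index 2 in ['a', 'c', 'e'] -> ['e', 'a', 'c']
'a': index 1 in ['e', 'a', 'c'] -> ['a', 'e', 'c']
'a': index 0 in ['a', 'e', 'c'] -> ['a', 'e', 'c']
'e': index 1 in ['a', 'e', 'c'] -> ['e', 'a', 'c']
'c': index 2 in ['e', 'a', 'c'] -> ['c', 'e', 'a']
'a': index 2 in ['c', 'e', 'a'] -> ['a', 'c', 'e']
'e': index 2 in ['a', 'c', 'e'] -> ['e', 'a', 'c']
'e': index 0 in ['e', 'a', 'c'] -> ['e', 'a', 'c']
'e': index 0 in ['e', 'a', 'c'] -> ['e', 'a', 'c']
'a': index 1 in ['e', 'a', 'c'] -> ['a', 'e', 'c']
'a': index 0 in ['a', 'e', 'c'] -> ['a', 'e', 'c']
'e': index 1 in ['a', 'e', 'c'] -> ['e', 'a', 'c']


Output: [2, 1, 0, 1, 2, 2, 2, 0, 0, 1, 0, 1]


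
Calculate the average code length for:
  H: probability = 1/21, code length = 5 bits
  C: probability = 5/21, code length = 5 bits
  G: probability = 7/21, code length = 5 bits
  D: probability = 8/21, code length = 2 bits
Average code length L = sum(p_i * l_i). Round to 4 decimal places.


Weighted contributions p_i * l_i:
  H: (1/21) * 5 = 5/21
  C: (5/21) * 5 = 25/21
  G: (7/21) * 5 = 35/21
  D: (8/21) * 2 = 16/21
Sum = (5 + 25 + 35 + 16)/21 = 81/21

L = 81/21 = 3.8571 bits/symbol


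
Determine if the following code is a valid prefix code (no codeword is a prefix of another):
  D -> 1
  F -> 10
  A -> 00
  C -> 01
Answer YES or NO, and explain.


Checking each pair (does one codeword prefix another?):
  D='1' vs F='10': prefix -- VIOLATION

NO -- this is NOT a valid prefix code. D (1) is a prefix of F (10).


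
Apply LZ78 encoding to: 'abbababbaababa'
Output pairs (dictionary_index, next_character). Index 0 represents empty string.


LZ78 encoding steps:
Dictionary: {0: ''}
Step 1: w='' (idx 0), next='a' -> output (0, 'a'), add 'a' as idx 1
Step 2: w='' (idx 0), next='b' -> output (0, 'b'), add 'b' as idx 2
Step 3: w='b' (idx 2), next='a' -> output (2, 'a'), add 'ba' as idx 3
Step 4: w='ba' (idx 3), next='b' -> output (3, 'b'), add 'bab' as idx 4
Step 5: w='ba' (idx 3), next='a' -> output (3, 'a'), add 'baa' as idx 5
Step 6: w='bab' (idx 4), next='a' -> output (4, 'a'), add 'baba' as idx 6


Encoded: [(0, 'a'), (0, 'b'), (2, 'a'), (3, 'b'), (3, 'a'), (4, 'a')]


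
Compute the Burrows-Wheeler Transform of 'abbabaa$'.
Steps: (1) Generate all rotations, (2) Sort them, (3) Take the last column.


Rotations (sorted):
  0: $abbabaa -> last char: a
  1: a$abbaba -> last char: a
  2: aa$abbab -> last char: b
  3: abaa$abb -> last char: b
  4: abbabaa$ -> last char: $
  5: baa$abba -> last char: a
  6: babaa$ab -> last char: b
  7: bbabaa$a -> last char: a


BWT = aabb$aba


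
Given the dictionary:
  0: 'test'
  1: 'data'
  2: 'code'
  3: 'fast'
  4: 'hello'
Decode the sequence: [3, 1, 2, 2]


Look up each index in the dictionary:
  3 -> 'fast'
  1 -> 'data'
  2 -> 'code'
  2 -> 'code'

Decoded: "fast data code code"


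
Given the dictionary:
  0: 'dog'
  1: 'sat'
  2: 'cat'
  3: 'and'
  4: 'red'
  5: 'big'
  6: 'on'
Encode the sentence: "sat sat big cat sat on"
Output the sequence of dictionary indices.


Look up each word in the dictionary:
  'sat' -> 1
  'sat' -> 1
  'big' -> 5
  'cat' -> 2
  'sat' -> 1
  'on' -> 6

Encoded: [1, 1, 5, 2, 1, 6]


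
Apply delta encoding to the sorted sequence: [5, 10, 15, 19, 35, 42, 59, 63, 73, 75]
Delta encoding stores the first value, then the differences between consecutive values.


First value: 5
Deltas:
  10 - 5 = 5
  15 - 10 = 5
  19 - 15 = 4
  35 - 19 = 16
  42 - 35 = 7
  59 - 42 = 17
  63 - 59 = 4
  73 - 63 = 10
  75 - 73 = 2


Delta encoded: [5, 5, 5, 4, 16, 7, 17, 4, 10, 2]


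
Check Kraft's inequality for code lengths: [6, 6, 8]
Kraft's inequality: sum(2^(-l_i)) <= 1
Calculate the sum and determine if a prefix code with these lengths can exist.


Sum = 2^(-6) + 2^(-6) + 2^(-8)
    = 0.015625 + 0.015625 + 0.00390625
    = 9/256 = 0.03515625
Since 0.03515625 <= 1, Kraft's inequality IS satisfied.
A prefix code with these lengths CAN exist.

Kraft sum = 0.03515625. Satisfied.


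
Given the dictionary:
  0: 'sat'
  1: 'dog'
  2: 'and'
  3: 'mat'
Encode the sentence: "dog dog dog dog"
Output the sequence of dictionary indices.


Look up each word in the dictionary:
  'dog' -> 1
  'dog' -> 1
  'dog' -> 1
  'dog' -> 1

Encoded: [1, 1, 1, 1]


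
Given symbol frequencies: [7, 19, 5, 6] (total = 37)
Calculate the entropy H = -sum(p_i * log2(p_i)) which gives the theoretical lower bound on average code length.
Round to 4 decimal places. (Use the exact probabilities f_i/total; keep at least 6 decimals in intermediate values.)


Per-symbol terms -p_i * log2(p_i) with p_i = f_i/37:
  p = 7/37 = 0.189189: log2(p) = -2.402098, -p*log2(p) = 0.454451
  p = 19/37 = 0.513514: log2(p) = -0.961526, -p*log2(p) = 0.493757
  p = 5/37 = 0.135135: log2(p) = -2.887525, -p*log2(p) = 0.390206
  p = 6/37 = 0.162162: log2(p) = -2.624491, -p*log2(p) = 0.425593
H = 0.454451 + 0.493757 + 0.390206 + 0.425593 = 1.764007

H = 1.764 bits/symbol


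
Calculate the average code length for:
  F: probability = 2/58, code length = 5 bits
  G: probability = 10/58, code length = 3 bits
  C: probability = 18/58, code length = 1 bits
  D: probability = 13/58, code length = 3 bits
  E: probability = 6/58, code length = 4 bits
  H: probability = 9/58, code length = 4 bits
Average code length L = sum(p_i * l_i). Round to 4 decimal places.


Weighted contributions p_i * l_i:
  F: (2/58) * 5 = 10/58
  G: (10/58) * 3 = 30/58
  C: (18/58) * 1 = 18/58
  D: (13/58) * 3 = 39/58
  E: (6/58) * 4 = 24/58
  H: (9/58) * 4 = 36/58
Sum = (10 + 30 + 18 + 39 + 24 + 36)/58 = 157/58

L = 157/58 = 2.7069 bits/symbol


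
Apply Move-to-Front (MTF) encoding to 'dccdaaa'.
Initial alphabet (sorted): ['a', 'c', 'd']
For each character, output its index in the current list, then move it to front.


MTF encoding:
'd': index 2 in ['a', 'c', 'd'] -> ['d', 'a', 'c']
'c': index 2 in ['d', 'a', 'c'] -> ['c', 'd', 'a']
'c': index 0 in ['c', 'd', 'a'] -> ['c', 'd', 'a']
'd': index 1 in ['c', 'd', 'a'] -> ['d', 'c', 'a']
'a': index 2 in ['d', 'c', 'a'] -> ['a', 'd', 'c']
'a': index 0 in ['a', 'd', 'c'] -> ['a', 'd', 'c']
'a': index 0 in ['a', 'd', 'c'] -> ['a', 'd', 'c']


Output: [2, 2, 0, 1, 2, 0, 0]


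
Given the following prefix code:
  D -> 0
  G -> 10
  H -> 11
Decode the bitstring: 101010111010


Decoding step by step:
Bits 10 -> G
Bits 10 -> G
Bits 10 -> G
Bits 11 -> H
Bits 10 -> G
Bits 10 -> G


Decoded message: GGGHGG


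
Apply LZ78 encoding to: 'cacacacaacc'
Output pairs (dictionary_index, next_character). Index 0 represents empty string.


LZ78 encoding steps:
Dictionary: {0: ''}
Step 1: w='' (idx 0), next='c' -> output (0, 'c'), add 'c' as idx 1
Step 2: w='' (idx 0), next='a' -> output (0, 'a'), add 'a' as idx 2
Step 3: w='c' (idx 1), next='a' -> output (1, 'a'), add 'ca' as idx 3
Step 4: w='ca' (idx 3), next='c' -> output (3, 'c'), add 'cac' as idx 4
Step 5: w='a' (idx 2), next='a' -> output (2, 'a'), add 'aa' as idx 5
Step 6: w='c' (idx 1), next='c' -> output (1, 'c'), add 'cc' as idx 6


Encoded: [(0, 'c'), (0, 'a'), (1, 'a'), (3, 'c'), (2, 'a'), (1, 'c')]


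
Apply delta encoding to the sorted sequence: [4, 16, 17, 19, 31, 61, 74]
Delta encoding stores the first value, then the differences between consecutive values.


First value: 4
Deltas:
  16 - 4 = 12
  17 - 16 = 1
  19 - 17 = 2
  31 - 19 = 12
  61 - 31 = 30
  74 - 61 = 13


Delta encoded: [4, 12, 1, 2, 12, 30, 13]


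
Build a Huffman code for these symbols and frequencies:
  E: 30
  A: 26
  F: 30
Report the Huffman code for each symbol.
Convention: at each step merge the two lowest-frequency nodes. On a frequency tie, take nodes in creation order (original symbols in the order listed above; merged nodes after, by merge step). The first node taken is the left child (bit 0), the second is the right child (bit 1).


Huffman tree construction:
Step 1: Merge A(26) + E(30) = 56
Step 2: Merge F(30) + (A+E)(56) = 86
Read each symbol's code off the tree from the root (left child = 0, right child = 1).

Codes:
  E: 11 (length 2)
  A: 10 (length 2)
  F: 0 (length 1)
Average code length: 142/86 = 1.6512 bits/symbol


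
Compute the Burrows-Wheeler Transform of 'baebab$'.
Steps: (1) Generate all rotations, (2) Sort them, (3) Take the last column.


Rotations (sorted):
  0: $baebab -> last char: b
  1: ab$baeb -> last char: b
  2: aebab$b -> last char: b
  3: b$baeba -> last char: a
  4: bab$bae -> last char: e
  5: baebab$ -> last char: $
  6: ebab$ba -> last char: a


BWT = bbbae$a


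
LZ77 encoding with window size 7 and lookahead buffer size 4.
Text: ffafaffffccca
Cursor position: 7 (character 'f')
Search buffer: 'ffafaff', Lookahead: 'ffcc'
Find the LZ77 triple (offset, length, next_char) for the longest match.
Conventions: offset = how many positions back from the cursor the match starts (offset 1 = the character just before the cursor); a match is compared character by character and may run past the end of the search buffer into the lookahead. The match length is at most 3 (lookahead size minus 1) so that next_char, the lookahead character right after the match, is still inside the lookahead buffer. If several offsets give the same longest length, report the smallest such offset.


Try each offset into the search buffer:
  offset=1 (pos 6, char 'f'): match length 2
  offset=2 (pos 5, char 'f'): match length 2
  offset=3 (pos 4, char 'a'): match length 0
  offset=4 (pos 3, char 'f'): match length 1
  offset=5 (pos 2, char 'a'): match length 0
  offset=6 (pos 1, char 'f'): match length 1
  offset=7 (pos 0, char 'f'): match length 2
Longest match has length 2, found at offsets 1, 2, 7; take the smallest, offset 1.
next_char = character at position 7 + 2 = 9 -> 'c'

Best match: offset=1, length=2 (matching 'ff' starting at position 6)
LZ77 triple: (1, 2, 'c')


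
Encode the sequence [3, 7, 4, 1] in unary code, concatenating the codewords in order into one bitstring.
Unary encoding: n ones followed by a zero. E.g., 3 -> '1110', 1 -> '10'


Encode each number as n ones followed by a terminating 0:
  3 -> 1110 (4 bits)
  7 -> 11111110 (8 bits)
  4 -> 11110 (5 bits)
  1 -> 10 (2 bits)
Total length = 4 + 8 + 5 + 2 = 19 bits.

Unary([3, 7, 4, 1]) = 1110111111101111010 (19 bits)


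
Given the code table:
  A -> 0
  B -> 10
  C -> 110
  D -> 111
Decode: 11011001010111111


Decoding:
110 -> C
110 -> C
0 -> A
10 -> B
10 -> B
111 -> D
111 -> D


Result: CCABBDD


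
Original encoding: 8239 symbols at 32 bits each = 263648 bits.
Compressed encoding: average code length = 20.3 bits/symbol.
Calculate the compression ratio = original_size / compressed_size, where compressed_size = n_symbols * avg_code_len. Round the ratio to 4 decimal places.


original_size = n_symbols * orig_bits = 8239 * 32 = 263648 bits
compressed_size = n_symbols * avg_code_len = 8239 * 20.3 = 167251.7 bits
ratio = original_size / compressed_size = 263648 / 167251.7 = 1.5764

Compression ratio = 1.5764


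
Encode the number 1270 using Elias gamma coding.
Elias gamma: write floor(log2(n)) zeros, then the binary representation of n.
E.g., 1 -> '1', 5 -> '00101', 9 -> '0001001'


num_bits = floor(log2(1270)) + 1 = 11
leading_zeros = num_bits - 1 = 10
binary(1270) = 10011110110

Elias gamma(1270) = '0000000000' + '10011110110' = 000000000010011110110 (21 bits)


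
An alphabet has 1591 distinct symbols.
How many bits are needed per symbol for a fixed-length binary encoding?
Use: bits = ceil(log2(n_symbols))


log2(1591) = 10.6357
Bracket: 2^10 = 1024 < 1591 <= 2^11 = 2048
So ceil(log2(1591)) = 11

bits = ceil(log2(1591)) = ceil(10.6357) = 11 bits


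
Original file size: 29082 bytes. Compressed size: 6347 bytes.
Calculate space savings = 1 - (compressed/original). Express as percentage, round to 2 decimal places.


ratio = compressed/original = 6347/29082 = 0.218245
savings = 1 - ratio = 1 - 0.218245 = 0.781755
as a percentage: 0.781755 * 100 = 78.18%

Space savings = 1 - 6347/29082 = 78.18%


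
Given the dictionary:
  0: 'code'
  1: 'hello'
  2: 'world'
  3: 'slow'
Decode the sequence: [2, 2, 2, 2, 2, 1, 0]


Look up each index in the dictionary:
  2 -> 'world'
  2 -> 'world'
  2 -> 'world'
  2 -> 'world'
  2 -> 'world'
  1 -> 'hello'
  0 -> 'code'

Decoded: "world world world world world hello code"


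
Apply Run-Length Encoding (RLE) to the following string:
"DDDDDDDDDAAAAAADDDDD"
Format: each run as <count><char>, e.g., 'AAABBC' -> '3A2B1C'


Scanning runs left to right:
  i=0: run of 'D' x 9 -> '9D'
  i=9: run of 'A' x 6 -> '6A'
  i=15: run of 'D' x 5 -> '5D'

RLE = 9D6A5D


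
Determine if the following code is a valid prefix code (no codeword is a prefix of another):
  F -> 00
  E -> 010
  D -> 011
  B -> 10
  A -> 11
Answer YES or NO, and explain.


Checking each pair (does one codeword prefix another?):
  F='00' vs E='010': no prefix
  F='00' vs D='011': no prefix
  F='00' vs B='10': no prefix
  F='00' vs A='11': no prefix
  E='010' vs F='00': no prefix
  E='010' vs D='011': no prefix
  E='010' vs B='10': no prefix
  E='010' vs A='11': no prefix
  D='011' vs F='00': no prefix
  D='011' vs E='010': no prefix
  D='011' vs B='10': no prefix
  D='011' vs A='11': no prefix
  B='10' vs F='00': no prefix
  B='10' vs E='010': no prefix
  B='10' vs D='011': no prefix
  B='10' vs A='11': no prefix
  A='11' vs F='00': no prefix
  A='11' vs E='010': no prefix
  A='11' vs D='011': no prefix
  A='11' vs B='10': no prefix
No violation found over all pairs.

YES -- this is a valid prefix code. No codeword is a prefix of any other codeword.


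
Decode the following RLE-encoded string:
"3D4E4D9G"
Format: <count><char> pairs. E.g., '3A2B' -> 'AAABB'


Expanding each <count><char> pair:
  3D -> 'DDD'
  4E -> 'EEEE'
  4D -> 'DDDD'
  9G -> 'GGGGGGGGG'

Decoded = DDDEEEEDDDDGGGGGGGGG


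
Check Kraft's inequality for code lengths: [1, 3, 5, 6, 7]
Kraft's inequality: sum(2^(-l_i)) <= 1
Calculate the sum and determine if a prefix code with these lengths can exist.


Sum = 2^(-1) + 2^(-3) + 2^(-5) + 2^(-6) + 2^(-7)
    = 0.5 + 0.125 + 0.03125 + 0.015625 + 0.0078125
    = 87/128 = 0.6796875
Since 0.6796875 <= 1, Kraft's inequality IS satisfied.
A prefix code with these lengths CAN exist.

Kraft sum = 0.6796875. Satisfied.


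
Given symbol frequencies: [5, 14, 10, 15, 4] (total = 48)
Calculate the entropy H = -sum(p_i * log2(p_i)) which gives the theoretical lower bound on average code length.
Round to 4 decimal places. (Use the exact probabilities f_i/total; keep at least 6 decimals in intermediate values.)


Per-symbol terms -p_i * log2(p_i) with p_i = f_i/48:
  p = 5/48 = 0.104167: log2(p) = -3.263034, -p*log2(p) = 0.339899
  p = 14/48 = 0.291667: log2(p) = -1.777608, -p*log2(p) = 0.518469
  p = 10/48 = 0.208333: log2(p) = -2.263034, -p*log2(p) = 0.471466
  p = 15/48 = 0.312500: log2(p) = -1.678072, -p*log2(p) = 0.524397
  p = 4/48 = 0.083333: log2(p) = -3.584963, -p*log2(p) = 0.298747
H = 0.339899 + 0.518469 + 0.471466 + 0.524397 + 0.298747 = 2.152978

H = 2.153 bits/symbol


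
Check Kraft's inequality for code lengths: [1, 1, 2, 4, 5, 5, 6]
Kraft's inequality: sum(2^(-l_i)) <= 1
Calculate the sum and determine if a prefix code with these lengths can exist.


Sum = 2^(-1) + 2^(-1) + 2^(-2) + 2^(-4) + 2^(-5) + 2^(-5) + 2^(-6)
    = 0.5 + 0.5 + 0.25 + 0.0625 + 0.03125 + 0.03125 + 0.015625
    = 89/64 = 1.390625
Since 1.390625 > 1, Kraft's inequality is NOT satisfied.
A prefix code with these lengths CANNOT exist.

Kraft sum = 1.390625. Not satisfied.


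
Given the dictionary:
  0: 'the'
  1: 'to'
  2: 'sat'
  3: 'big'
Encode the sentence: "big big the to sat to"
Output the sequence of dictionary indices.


Look up each word in the dictionary:
  'big' -> 3
  'big' -> 3
  'the' -> 0
  'to' -> 1
  'sat' -> 2
  'to' -> 1

Encoded: [3, 3, 0, 1, 2, 1]


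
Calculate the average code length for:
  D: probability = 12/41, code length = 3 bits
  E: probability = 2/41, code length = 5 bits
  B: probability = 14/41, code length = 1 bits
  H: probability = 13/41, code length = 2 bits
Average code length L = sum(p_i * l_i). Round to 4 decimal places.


Weighted contributions p_i * l_i:
  D: (12/41) * 3 = 36/41
  E: (2/41) * 5 = 10/41
  B: (14/41) * 1 = 14/41
  H: (13/41) * 2 = 26/41
Sum = (36 + 10 + 14 + 26)/41 = 86/41

L = 86/41 = 2.0976 bits/symbol


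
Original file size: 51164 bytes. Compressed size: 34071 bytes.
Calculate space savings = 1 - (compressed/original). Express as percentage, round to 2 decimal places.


ratio = compressed/original = 34071/51164 = 0.665917
savings = 1 - ratio = 1 - 0.665917 = 0.334083
as a percentage: 0.334083 * 100 = 33.41%

Space savings = 1 - 34071/51164 = 33.41%


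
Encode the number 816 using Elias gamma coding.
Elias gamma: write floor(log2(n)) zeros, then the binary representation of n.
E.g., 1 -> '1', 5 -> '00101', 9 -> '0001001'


num_bits = floor(log2(816)) + 1 = 10
leading_zeros = num_bits - 1 = 9
binary(816) = 1100110000

Elias gamma(816) = '000000000' + '1100110000' = 0000000001100110000 (19 bits)


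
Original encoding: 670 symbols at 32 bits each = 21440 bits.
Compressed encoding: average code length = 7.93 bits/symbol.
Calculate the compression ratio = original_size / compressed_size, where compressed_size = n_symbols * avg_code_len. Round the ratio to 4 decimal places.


original_size = n_symbols * orig_bits = 670 * 32 = 21440 bits
compressed_size = n_symbols * avg_code_len = 670 * 7.93 = 5313.1 bits
ratio = original_size / compressed_size = 21440 / 5313.1 = 4.0353

Compression ratio = 4.0353


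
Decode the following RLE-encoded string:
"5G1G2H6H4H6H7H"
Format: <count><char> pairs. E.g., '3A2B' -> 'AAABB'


Expanding each <count><char> pair:
  5G -> 'GGGGG'
  1G -> 'G'
  2H -> 'HH'
  6H -> 'HHHHHH'
  4H -> 'HHHH'
  6H -> 'HHHHHH'
  7H -> 'HHHHHHH'

Decoded = GGGGGGHHHHHHHHHHHHHHHHHHHHHHHHH


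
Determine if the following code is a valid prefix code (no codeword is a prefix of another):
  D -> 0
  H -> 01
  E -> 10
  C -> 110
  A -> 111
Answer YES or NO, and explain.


Checking each pair (does one codeword prefix another?):
  D='0' vs H='01': prefix -- VIOLATION

NO -- this is NOT a valid prefix code. D (0) is a prefix of H (01).


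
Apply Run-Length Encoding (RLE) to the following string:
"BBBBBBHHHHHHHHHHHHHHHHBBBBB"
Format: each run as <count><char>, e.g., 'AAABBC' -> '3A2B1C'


Scanning runs left to right:
  i=0: run of 'B' x 6 -> '6B'
  i=6: run of 'H' x 16 -> '16H'
  i=22: run of 'B' x 5 -> '5B'

RLE = 6B16H5B


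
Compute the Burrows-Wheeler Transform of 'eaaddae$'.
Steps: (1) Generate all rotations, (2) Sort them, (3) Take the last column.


Rotations (sorted):
  0: $eaaddae -> last char: e
  1: aaddae$e -> last char: e
  2: addae$ea -> last char: a
  3: ae$eaadd -> last char: d
  4: dae$eaad -> last char: d
  5: ddae$eaa -> last char: a
  6: e$eaadda -> last char: a
  7: eaaddae$ -> last char: $


BWT = eeaddaa$
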